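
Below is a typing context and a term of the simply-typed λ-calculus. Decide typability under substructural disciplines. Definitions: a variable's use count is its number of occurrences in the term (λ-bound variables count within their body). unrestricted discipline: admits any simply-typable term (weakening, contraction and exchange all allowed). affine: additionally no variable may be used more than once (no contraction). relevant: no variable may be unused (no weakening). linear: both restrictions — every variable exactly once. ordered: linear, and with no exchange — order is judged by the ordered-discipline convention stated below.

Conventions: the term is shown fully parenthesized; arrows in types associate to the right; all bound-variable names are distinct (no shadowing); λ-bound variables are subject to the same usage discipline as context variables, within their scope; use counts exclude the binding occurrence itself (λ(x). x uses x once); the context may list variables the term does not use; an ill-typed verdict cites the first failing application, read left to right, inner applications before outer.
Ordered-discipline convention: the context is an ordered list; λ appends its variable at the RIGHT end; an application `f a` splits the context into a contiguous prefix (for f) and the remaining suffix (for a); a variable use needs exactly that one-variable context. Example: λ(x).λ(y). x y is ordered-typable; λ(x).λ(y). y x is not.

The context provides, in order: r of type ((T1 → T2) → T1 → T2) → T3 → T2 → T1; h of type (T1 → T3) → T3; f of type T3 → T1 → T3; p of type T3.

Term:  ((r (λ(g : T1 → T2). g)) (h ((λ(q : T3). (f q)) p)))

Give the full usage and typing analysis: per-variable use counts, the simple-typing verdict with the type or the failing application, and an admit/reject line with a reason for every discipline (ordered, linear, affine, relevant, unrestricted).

use counts: r: 1; h: 1; f: 1; p: 1; g [bound]: 1; q [bound]: 1
uses in reading order: r, g, h, f, q, p
typing: well-typed — term : T2 → T1
ordered: ✓ — one use each (r, h, f, p, g, q); ordered split holds
linear: ✓ — r, h, f, p, g, q: one use apiece
affine: ✓ — r, h, f, p, g, q: no repeats, contraction unneeded
relevant: ✓ — at least one use each (r, h, f, p, g, q)
unrestricted: ✓ — well-typed at T2 → T1; no restrictions here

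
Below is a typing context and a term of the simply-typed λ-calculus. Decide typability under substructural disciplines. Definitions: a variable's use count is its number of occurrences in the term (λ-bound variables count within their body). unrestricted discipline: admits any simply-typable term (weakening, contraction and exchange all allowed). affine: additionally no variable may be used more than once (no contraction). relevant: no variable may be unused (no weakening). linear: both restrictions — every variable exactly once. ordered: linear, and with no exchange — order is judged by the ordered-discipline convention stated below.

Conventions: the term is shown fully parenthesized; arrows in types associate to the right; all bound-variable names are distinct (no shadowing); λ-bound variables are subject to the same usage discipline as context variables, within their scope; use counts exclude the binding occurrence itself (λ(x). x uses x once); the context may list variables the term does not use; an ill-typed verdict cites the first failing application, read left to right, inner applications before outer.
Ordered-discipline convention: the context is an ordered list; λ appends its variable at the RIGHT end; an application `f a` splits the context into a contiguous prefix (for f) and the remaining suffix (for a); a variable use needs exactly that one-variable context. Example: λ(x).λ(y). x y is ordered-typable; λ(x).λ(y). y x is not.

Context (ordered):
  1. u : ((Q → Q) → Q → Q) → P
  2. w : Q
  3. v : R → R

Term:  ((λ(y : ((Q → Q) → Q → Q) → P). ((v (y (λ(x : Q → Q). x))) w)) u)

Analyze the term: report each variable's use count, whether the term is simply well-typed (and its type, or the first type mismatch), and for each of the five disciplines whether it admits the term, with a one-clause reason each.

counts: u: 1×; w: 1×; v: 1×; y [bound]: 1×; x [bound]: 1×
uses in reading order: v, y, x, w, u
typing: ill-typed: argument of type P where R is required
ordered ✗ (fails simple typing)
linear ✗ (a type mismatch blocks all five)
affine ✗ (the type mismatch rejects it)
relevant ✗ (not simply typable)
unrestricted ✗ (fails simple typing)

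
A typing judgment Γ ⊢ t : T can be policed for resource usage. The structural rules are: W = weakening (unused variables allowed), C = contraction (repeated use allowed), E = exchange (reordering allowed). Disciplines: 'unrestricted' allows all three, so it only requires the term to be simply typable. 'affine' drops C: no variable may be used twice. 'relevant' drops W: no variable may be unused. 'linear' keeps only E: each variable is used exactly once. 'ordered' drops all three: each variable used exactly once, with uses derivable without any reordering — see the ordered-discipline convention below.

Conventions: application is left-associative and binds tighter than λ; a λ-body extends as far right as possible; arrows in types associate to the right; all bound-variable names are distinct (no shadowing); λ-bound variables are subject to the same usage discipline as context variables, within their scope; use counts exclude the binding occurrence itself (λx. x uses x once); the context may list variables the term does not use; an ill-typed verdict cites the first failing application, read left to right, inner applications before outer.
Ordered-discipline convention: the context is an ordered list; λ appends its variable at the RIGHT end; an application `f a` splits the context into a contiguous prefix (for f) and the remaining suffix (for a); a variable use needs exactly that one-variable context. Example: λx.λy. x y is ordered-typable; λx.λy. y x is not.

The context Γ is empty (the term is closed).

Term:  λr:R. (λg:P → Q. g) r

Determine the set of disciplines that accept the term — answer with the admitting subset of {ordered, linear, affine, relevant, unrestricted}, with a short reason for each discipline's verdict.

admitted by: none
variable uses: r (λ-bound)=1; g (λ-bound)=1
order of uses: g, r
typing: ill-typed: an argument R mismatches the expected P → Q
ordered ✗ (the type mismatch rejects it)
linear ✗ (not simply typable)
affine ✗ (fails simple typing)
relevant ✗ (a type mismatch blocks all five)
unrestricted ✗ (the type mismatch rejects it)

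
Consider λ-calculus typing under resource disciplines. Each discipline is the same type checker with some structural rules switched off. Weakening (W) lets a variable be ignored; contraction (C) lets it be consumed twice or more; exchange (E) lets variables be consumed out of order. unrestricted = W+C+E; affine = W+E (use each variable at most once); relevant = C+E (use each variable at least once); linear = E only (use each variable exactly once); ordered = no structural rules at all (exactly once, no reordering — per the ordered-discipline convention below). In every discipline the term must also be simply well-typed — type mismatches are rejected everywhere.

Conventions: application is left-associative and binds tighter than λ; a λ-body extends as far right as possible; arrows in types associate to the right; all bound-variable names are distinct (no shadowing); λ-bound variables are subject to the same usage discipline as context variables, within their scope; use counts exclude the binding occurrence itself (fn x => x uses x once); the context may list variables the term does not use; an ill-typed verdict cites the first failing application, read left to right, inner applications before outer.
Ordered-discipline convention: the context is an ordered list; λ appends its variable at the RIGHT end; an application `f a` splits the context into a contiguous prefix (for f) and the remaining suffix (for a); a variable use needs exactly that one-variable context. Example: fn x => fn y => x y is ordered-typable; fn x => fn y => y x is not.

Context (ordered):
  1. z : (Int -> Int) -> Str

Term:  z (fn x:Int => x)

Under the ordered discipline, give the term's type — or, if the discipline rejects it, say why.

term : Str
counts: z ×1, x (λ-bound) ×1
uses in reading order: z, x
typing: well-typed — term : Str
all disciplines: ordered ✓ · linear ✓ · affine ✓ · relevant ✓ · unrestricted ✓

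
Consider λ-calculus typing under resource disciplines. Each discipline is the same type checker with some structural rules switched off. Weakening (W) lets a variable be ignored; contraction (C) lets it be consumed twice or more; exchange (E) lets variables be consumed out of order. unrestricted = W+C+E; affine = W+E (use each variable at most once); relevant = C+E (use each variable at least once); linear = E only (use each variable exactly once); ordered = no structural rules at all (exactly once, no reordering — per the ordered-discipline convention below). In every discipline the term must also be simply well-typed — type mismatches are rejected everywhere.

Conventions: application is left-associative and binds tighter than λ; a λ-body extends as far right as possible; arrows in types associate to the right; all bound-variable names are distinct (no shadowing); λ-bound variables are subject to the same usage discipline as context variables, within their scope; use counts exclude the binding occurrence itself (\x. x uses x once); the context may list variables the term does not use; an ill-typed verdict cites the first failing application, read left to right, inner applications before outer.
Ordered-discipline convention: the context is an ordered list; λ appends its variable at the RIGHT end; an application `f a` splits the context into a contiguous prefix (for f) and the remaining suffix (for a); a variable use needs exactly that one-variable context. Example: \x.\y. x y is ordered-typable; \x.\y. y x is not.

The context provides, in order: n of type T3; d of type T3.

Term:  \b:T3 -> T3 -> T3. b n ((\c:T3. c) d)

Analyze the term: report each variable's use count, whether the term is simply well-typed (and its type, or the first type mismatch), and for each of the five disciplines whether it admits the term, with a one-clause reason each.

use counts: n: 1×; d: 1×; b (bound): 1×; c (bound): 1×
use order (left to right): b, n, c, d
typing: the term checks, with type (T3 -> T3 -> T3) -> T3
ordered: ✗ — needs exchange: uses follow b, n, c, d
linear: ✓ — single use per variable (n, d, b, c)
affine: ✓ — at most one use each (n, d, b, c)
relevant: ✓ — at least one use each (n, d, b, c)
unrestricted: ✓ — simply typable at (T3 -> T3 -> T3) -> T3; W, C, E all held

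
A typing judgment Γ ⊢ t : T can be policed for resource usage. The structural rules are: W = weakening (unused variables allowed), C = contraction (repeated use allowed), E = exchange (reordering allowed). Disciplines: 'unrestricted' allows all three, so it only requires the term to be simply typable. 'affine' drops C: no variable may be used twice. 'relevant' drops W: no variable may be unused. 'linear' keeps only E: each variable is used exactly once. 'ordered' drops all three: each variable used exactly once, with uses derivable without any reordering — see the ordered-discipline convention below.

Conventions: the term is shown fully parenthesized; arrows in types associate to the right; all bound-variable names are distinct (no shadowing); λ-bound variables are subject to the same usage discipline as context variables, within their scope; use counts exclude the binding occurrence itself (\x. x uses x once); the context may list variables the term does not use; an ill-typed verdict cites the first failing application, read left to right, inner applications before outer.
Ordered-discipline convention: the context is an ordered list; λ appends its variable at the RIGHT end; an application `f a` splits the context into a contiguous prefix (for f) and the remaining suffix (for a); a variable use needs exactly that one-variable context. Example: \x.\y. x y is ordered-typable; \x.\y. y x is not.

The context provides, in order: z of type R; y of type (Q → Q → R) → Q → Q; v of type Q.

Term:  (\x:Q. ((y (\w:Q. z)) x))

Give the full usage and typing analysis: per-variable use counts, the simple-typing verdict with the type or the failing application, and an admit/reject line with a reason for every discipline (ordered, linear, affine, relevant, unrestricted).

use counts: z: 1; y: 1; v: 0; x [bound]: 1; w [bound]: 0
left-to-right use order: y, z, x
typing: ill-typed: an argument Q → R mismatches the expected Q → Q → R
ordered: ✗, fails simple typing
linear: ✗, a type mismatch blocks all five
affine: ✗, the type mismatch rejects it
relevant: ✗, not simply typable
unrestricted: ✗, fails simple typing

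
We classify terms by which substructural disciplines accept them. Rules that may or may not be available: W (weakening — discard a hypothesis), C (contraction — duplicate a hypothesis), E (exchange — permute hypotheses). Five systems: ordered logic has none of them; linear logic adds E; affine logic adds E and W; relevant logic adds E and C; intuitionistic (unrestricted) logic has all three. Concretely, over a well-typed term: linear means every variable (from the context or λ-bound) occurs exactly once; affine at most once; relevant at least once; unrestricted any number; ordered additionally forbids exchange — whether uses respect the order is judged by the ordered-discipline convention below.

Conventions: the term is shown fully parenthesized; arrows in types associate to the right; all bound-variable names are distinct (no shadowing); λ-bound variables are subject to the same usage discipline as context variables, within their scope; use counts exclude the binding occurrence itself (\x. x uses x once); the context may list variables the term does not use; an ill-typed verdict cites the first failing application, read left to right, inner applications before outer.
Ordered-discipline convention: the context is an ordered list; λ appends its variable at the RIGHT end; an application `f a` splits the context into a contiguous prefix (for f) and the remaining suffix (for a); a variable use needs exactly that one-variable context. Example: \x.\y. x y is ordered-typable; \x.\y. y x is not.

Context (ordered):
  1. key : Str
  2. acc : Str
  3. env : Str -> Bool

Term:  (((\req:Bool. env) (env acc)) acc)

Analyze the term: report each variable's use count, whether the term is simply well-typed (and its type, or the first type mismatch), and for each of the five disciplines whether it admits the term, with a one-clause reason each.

usage: key ×0; acc ×2; env ×2; req (λ-bound) ×0
left-to-right use order: env, env, acc, acc
typing: well-typed — term : Bool
ordered: ✗, uses contraction: acc ×2, env ×2; unused: key, req — weakening required
linear: ✗, uses contraction: acc ×2, env ×2; unused: key, req — weakening required
affine: ✗, uses contraction: acc ×2, env ×2
relevant: ✗, unused: key, req — weakening required
unrestricted: ✓, well-typed at Bool; no restrictions here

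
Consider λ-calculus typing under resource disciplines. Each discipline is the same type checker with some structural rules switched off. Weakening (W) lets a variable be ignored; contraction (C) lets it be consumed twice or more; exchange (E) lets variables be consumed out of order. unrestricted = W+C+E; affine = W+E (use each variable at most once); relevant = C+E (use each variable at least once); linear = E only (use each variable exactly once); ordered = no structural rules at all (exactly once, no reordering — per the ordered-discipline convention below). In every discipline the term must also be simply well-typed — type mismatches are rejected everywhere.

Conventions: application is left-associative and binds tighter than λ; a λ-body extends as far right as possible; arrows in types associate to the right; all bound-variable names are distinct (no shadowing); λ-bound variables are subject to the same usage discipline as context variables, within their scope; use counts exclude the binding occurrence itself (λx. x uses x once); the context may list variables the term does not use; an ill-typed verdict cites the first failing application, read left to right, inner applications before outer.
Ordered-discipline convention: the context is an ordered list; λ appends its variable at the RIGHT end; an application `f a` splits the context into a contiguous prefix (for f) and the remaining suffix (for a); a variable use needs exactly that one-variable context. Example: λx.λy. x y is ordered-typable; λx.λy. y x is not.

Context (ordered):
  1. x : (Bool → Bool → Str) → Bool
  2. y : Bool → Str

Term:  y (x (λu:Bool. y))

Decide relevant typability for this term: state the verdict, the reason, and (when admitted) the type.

no — unused: u — weakening required
use counts: x: 1; y: 2; u [bound]: 0
left-to-right use order: y, x, y
typing: well-typed at Str
across the five disciplines: ordered ✗ · linear ✗ · affine ✗ · relevant ✗ · unrestricted ✓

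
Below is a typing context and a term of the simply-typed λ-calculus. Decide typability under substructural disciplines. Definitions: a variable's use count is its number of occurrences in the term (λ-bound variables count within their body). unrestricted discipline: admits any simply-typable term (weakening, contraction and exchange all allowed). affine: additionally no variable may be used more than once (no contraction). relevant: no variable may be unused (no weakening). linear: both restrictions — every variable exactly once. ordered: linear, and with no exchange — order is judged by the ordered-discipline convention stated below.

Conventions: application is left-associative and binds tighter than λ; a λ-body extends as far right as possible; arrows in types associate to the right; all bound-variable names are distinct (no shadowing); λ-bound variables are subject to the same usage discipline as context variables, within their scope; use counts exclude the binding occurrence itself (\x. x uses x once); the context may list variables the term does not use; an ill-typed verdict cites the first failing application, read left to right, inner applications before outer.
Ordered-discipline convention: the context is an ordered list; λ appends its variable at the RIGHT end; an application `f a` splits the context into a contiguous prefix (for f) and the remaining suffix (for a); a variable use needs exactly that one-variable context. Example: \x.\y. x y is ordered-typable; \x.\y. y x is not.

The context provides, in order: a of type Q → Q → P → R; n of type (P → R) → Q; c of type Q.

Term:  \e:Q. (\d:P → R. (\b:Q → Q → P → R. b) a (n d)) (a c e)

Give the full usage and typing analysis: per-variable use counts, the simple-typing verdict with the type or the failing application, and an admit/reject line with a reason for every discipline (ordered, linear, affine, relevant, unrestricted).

usage: a: 2, n: 1, c: 1, e (bound): 1, d (bound): 1, b (bound): 1
order of uses: b, a, n, d, a, c, e
typing: the term checks, with type Q → Q → P → R
ordered: ✗, uses contraction: a ×2
linear: ✗, uses contraction: a ×2
affine: ✗, uses contraction: a ×2
relevant: ✓, none of a, n, c, e, d, b goes unused
unrestricted: ✓, typability at Q → Q → P → R is all that's needed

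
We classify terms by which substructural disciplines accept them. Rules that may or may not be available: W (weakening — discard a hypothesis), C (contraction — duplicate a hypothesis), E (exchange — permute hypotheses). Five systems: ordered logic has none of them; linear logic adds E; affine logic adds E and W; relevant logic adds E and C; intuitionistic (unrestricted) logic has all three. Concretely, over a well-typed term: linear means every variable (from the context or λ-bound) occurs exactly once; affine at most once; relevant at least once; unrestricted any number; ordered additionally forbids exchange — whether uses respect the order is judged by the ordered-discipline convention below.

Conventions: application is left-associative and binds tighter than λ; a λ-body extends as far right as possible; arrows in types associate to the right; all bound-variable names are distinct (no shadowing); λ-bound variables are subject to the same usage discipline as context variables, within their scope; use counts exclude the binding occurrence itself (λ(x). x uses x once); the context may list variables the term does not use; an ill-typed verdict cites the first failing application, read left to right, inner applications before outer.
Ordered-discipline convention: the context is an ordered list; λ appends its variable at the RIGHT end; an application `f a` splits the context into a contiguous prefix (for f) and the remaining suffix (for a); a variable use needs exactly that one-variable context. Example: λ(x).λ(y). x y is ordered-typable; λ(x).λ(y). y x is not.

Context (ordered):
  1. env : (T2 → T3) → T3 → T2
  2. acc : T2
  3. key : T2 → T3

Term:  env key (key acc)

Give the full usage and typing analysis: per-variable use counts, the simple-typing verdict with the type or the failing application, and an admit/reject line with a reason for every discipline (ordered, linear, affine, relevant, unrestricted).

usage: env: 1×; acc: 1×; key: 2×
uses in reading order: env, key, key, acc
typing: the term checks, with type T2
ordered: ✗, key ×2 used more than once (contraction)
linear: ✗, key ×2 used more than once (contraction)
affine: ✗, key ×2 used more than once (contraction)
relevant: ✓, none of env, acc, key goes unused
unrestricted: ✓, well-typed at T2; no restrictions here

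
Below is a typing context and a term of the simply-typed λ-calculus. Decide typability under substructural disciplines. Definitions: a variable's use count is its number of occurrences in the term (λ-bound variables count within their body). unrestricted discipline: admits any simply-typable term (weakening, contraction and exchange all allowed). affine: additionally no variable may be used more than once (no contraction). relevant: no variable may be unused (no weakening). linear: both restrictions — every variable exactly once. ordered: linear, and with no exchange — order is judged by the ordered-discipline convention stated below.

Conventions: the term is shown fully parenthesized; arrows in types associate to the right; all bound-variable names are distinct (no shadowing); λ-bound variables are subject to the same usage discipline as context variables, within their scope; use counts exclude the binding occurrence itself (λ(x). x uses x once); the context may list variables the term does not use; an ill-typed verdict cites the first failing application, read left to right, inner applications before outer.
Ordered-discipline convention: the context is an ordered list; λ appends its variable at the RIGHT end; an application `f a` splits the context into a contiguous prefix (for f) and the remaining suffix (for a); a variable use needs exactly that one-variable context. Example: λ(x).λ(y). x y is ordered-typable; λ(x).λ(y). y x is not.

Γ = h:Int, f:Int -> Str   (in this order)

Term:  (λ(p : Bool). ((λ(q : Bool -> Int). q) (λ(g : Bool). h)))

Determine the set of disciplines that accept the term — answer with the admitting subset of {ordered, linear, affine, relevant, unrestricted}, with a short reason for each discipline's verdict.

admitted in: affine, unrestricted
variable uses: h ×1; f ×0; p (λ-bound) ×0; q (λ-bound) ×1; g (λ-bound) ×0
use order (left to right): q, h
typing: the term checks, with type Bool -> Bool -> Int
ordered: ✗, needs weakening: f, p, g unused
linear: ✗, needs weakening: f, p, g unused
affine: ✓, none of h, f, p, q, g used more than once
relevant: ✗, needs weakening: f, p, g unused
unrestricted: ✓, typability at Bool -> Bool -> Int is all that's needed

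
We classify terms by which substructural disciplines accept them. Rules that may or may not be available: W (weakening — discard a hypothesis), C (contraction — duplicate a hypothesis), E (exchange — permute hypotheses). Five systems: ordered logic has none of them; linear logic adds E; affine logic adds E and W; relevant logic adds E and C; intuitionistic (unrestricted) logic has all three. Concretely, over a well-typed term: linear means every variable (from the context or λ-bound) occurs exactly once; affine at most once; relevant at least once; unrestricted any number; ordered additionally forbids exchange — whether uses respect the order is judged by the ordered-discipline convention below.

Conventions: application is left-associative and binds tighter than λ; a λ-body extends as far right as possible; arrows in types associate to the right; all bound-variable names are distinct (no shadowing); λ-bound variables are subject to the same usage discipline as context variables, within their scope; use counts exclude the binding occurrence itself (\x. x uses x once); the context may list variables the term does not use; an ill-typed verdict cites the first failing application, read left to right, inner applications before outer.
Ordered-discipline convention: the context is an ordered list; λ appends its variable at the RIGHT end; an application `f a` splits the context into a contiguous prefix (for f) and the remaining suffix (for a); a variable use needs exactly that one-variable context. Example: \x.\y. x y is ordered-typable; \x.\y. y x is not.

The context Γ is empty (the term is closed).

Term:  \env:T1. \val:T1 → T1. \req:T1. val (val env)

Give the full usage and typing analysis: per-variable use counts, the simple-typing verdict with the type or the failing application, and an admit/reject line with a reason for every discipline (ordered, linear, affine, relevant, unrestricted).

use counts: env [bound] ×1, val [bound] ×2, req [bound] ×0
uses in reading order: val, val, env
typing: the term checks, with type T1 → (T1 → T1) → T1 → T1
ordered ✗ (val ×2 used more than once (contraction); req left unused)
linear ✗ (val ×2 used more than once (contraction); req left unused)
affine ✗ (val ×2 used more than once (contraction))
relevant ✗ (req left unused)
unrestricted ✓ (typability at T1 → (T1 → T1) → T1 → T1 is all that's needed)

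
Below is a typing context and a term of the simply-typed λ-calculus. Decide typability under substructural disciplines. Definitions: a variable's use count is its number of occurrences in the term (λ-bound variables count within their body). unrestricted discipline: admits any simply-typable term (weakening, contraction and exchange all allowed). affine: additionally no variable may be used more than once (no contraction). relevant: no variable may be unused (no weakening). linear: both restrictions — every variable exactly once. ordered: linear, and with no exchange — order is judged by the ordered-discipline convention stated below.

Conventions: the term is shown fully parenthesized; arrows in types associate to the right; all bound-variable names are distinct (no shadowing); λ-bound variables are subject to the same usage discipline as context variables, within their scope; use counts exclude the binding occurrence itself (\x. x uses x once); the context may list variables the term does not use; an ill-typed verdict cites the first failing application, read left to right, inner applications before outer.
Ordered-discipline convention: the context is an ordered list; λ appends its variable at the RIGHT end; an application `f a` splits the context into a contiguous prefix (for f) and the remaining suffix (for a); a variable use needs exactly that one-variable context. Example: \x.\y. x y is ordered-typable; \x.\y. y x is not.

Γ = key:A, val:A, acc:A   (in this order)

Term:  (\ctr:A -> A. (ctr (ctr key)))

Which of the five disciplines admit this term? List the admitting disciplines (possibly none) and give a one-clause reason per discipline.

admitted by: unrestricted
variable uses: key ×1, val ×0, acc ×0, ctr [bound] ×2
uses in reading order: ctr, ctr, key
typing: well-typed — term : (A -> A) -> A
ordered ✗ (uses contraction: ctr ×2; needs weakening: val, acc unused)
linear ✗ (uses contraction: ctr ×2; needs weakening: val, acc unused)
affine ✗ (uses contraction: ctr ×2)
relevant ✗ (needs weakening: val, acc unused)
unrestricted ✓ (type-checks ((A -> A) -> A) and nothing is barred)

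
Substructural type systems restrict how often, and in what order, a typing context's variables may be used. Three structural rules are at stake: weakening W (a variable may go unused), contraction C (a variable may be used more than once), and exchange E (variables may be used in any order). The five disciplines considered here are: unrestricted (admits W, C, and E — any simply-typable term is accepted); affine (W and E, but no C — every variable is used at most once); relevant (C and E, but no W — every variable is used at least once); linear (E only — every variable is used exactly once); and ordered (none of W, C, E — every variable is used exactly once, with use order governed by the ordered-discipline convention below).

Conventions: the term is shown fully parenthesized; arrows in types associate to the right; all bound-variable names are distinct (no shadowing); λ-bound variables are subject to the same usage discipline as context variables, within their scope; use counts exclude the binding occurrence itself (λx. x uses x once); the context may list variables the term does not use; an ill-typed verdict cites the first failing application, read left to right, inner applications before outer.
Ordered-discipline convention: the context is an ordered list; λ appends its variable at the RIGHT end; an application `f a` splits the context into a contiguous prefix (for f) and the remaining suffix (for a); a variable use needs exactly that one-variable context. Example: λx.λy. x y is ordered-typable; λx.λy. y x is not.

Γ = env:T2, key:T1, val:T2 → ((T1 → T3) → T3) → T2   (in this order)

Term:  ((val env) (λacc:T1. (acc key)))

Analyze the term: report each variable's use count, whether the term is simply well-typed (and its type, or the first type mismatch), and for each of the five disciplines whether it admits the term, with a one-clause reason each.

use counts: env ×1, key ×1, val ×1, acc (bound) ×1
order of uses: val, env, acc, key
typing: ill-typed: non-function type T1 applied to an argument
ordered: ✗, a type mismatch blocks all five
linear: ✗, the type mismatch rejects it
affine: ✗, not simply typable
relevant: ✗, fails simple typing
unrestricted: ✗, a type mismatch blocks all five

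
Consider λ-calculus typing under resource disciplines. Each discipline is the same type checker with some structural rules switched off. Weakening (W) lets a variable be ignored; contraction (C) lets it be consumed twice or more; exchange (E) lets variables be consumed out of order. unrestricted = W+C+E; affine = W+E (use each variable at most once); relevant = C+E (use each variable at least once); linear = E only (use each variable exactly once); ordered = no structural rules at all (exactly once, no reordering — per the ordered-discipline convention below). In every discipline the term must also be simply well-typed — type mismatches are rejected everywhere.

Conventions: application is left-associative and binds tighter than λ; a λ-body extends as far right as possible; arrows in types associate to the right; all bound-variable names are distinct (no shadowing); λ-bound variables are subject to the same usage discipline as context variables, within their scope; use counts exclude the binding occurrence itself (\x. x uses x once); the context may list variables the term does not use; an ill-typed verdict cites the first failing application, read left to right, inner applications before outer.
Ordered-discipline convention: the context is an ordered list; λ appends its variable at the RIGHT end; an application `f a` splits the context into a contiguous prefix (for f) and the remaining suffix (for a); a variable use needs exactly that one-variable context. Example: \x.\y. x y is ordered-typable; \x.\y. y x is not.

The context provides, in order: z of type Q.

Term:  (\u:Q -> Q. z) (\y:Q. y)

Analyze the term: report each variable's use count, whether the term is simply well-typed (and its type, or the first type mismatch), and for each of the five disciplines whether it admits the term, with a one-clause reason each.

usage: z ×1, u [bound] ×0, y [bound] ×1
left-to-right use order: z, y
typing: the term checks, with type Q
ordered: ✗ — u left unused
linear: ✗ — u left unused
affine: ✓ — no duplicate uses among z, u, y
relevant: ✗ — u left unused
unrestricted: ✓ — simply typable at Q; W, C, E all held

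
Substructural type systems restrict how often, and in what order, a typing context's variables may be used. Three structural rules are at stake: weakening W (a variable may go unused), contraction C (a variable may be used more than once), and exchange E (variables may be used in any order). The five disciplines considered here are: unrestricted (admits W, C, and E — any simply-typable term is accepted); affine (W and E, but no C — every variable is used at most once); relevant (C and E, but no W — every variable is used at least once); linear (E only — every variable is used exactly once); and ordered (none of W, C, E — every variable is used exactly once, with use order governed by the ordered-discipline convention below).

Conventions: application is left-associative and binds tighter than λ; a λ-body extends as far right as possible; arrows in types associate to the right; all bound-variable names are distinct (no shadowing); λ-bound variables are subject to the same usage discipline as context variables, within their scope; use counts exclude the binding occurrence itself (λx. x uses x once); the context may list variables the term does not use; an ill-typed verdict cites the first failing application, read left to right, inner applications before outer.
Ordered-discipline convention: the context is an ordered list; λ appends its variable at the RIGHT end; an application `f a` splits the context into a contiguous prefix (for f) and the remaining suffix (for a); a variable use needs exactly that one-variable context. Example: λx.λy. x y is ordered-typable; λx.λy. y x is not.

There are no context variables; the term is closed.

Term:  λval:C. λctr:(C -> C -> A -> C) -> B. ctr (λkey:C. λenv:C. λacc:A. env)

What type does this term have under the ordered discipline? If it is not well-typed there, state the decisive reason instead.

not well-typed under ordered — needs weakening: val, key, acc unused
counts: val [bound] ×0, ctr [bound] ×1, key [bound] ×0, env [bound] ×1, acc [bound] ×0
uses in reading order: ctr, env
typing: well-typed — term : C -> ((C -> C -> A -> C) -> B) -> B
across the five disciplines: ordered ✗, linear ✗, affine ✓, relevant ✗, unrestricted ✓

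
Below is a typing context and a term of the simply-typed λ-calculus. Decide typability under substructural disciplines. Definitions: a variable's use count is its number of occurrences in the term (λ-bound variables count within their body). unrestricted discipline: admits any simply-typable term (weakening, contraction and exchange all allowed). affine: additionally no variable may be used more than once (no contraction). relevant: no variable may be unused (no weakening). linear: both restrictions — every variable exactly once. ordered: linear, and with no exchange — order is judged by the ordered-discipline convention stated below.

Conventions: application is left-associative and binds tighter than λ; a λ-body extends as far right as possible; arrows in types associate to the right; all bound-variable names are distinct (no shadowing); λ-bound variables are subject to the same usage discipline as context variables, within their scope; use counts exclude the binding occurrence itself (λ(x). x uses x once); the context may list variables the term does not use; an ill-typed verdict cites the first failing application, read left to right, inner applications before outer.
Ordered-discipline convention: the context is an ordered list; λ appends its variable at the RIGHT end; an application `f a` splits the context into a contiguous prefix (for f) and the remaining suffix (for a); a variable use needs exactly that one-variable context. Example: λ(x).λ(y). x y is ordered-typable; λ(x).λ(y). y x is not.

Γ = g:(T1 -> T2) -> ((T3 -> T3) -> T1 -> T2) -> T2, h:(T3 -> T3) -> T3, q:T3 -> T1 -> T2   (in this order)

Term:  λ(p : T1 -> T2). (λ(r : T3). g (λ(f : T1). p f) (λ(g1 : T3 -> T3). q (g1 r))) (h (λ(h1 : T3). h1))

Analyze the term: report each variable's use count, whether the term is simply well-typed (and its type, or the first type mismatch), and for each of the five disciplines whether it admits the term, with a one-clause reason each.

variable uses: g: 1×, h: 1×, q: 1×, p [bound]: 1×, r [bound]: 1×, f [bound]: 1×, g1 [bound]: 1×, h1 [bound]: 1×
order of uses: g, p, f, q, g1, r, h, h1
typing: ✓ — (T1 -> T2) -> T2
ordered ✗ (needs exchange: uses follow g, p, f, q, g1, r, h, h1)
linear ✓ (each of g, h, q, p, r, f, g1, h1 used exactly once)
affine ✓ (at most one use each (g, h, q, p, r, f, g1, h1))
relevant ✓ (at least one use each (g, h, q, p, r, f, g1, h1))
unrestricted ✓ (well-typed at (T1 -> T2) -> T2; no restrictions here)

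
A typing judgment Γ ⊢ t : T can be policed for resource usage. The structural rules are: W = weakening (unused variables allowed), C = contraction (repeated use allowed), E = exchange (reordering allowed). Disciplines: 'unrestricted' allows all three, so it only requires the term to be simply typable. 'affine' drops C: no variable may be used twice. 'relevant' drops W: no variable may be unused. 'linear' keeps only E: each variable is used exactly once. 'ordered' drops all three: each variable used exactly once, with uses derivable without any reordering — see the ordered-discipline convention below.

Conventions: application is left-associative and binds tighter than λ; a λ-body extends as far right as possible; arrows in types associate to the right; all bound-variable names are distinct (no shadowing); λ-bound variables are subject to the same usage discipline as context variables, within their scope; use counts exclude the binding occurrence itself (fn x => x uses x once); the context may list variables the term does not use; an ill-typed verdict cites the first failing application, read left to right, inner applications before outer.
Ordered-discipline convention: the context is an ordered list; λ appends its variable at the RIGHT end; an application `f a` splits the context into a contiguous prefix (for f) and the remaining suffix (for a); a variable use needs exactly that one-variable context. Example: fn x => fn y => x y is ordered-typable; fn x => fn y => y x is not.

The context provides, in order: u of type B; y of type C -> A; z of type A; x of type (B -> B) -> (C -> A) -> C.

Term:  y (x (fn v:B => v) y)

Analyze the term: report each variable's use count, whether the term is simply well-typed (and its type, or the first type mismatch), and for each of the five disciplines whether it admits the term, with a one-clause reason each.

counts: u: 0×, y: 2×, z: 0×, x: 1×, v (bound): 1×
order of uses: y, x, v, y
typing: the term checks, with type A
ordered: ✗ — needs contraction — y ×2; needs weakening: u, z unused
linear: ✗ — needs contraction — y ×2; needs weakening: u, z unused
affine: ✗ — needs contraction — y ×2
relevant: ✗ — needs weakening: u, z unused
unrestricted: ✓ — typability at A is all that's needed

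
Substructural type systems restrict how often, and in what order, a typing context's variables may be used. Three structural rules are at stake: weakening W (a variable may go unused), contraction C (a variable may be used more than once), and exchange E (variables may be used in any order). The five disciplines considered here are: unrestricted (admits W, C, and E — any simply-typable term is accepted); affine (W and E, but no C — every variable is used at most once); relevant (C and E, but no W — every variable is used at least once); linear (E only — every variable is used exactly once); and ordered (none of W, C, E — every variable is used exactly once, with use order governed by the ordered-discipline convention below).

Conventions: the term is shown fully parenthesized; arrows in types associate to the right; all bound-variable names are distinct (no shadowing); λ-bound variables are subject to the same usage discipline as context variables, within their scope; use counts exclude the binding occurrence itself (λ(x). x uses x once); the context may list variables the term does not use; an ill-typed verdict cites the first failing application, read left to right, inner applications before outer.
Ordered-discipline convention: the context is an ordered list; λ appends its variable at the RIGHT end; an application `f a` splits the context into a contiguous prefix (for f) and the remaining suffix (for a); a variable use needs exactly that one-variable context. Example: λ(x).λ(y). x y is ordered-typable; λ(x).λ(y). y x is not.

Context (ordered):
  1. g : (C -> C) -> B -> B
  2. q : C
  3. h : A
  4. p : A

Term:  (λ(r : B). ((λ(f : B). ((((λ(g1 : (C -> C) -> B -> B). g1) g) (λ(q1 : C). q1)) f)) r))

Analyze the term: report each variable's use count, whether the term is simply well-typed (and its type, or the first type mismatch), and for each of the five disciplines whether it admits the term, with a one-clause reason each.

counts: g: 1×, q: 0×, h: 0×, p: 0×, r (bound): 1×, f (bound): 1×, g1 (bound): 1×, q1 (bound): 1×
uses in reading order: g1, g, q1, f, r
typing: ✓ — B -> B
ordered: ✗, needs weakening: q, h, p unused
linear: ✗, needs weakening: q, h, p unused
affine: ✓, g, q, h, p, r, f, g1, q1: no repeats, contraction unneeded
relevant: ✗, needs weakening: q, h, p unused
unrestricted: ✓, type-checks (B -> B) and nothing is barred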